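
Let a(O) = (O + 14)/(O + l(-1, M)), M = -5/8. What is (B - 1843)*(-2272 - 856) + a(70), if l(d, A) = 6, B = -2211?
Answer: 240937349/19 ≈ 1.2681e+7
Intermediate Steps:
M = -5/8 (M = -5*⅛ = -5/8 ≈ -0.62500)
a(O) = (14 + O)/(6 + O) (a(O) = (O + 14)/(O + 6) = (14 + O)/(6 + O))
(B - 1843)*(-2272 - 856) + a(70) = (-2211 - 1843)*(-2272 - 856) + (14 + 70)/(6 + 70) = -4054*(-3128) + 84/76 = 12680912 + (1/76)*84 = 12680912 + 21/19 = 240937349/19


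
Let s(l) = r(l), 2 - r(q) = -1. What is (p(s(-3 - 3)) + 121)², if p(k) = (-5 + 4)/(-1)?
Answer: 14884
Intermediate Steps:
r(q) = 3 (r(q) = 2 - 1*(-1) = 2 + 1 = 3)
s(l) = 3
p(k) = 1 (p(k) = -1*(-1) = 1)
(p(s(-3 - 3)) + 121)² = (1 + 121)² = 122² = 14884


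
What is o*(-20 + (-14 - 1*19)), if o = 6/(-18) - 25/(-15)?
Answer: -212/3 ≈ -70.667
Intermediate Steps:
o = 4/3 (o = 6*(-1/18) - 25*(-1/15) = -⅓ + 5/3 = 4/3 ≈ 1.3333)
o*(-20 + (-14 - 1*19)) = 4*(-20 + (-14 - 1*19))/3 = 4*(-20 + (-14 - 19))/3 = 4*(-20 - 33)/3 = (4/3)*(-53) = -212/3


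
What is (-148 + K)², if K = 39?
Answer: 11881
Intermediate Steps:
(-148 + K)² = (-148 + 39)² = (-109)² = 11881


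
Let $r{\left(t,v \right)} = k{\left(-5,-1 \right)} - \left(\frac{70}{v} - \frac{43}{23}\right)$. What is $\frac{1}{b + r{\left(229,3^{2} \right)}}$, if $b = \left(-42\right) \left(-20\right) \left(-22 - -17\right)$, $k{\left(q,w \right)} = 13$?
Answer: $- \frac{207}{867932} \approx -0.0002385$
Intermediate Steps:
$b = -4200$ ($b = 840 \left(-22 + 17\right) = 840 \left(-5\right) = -4200$)
$r{\left(t,v \right)} = \frac{342}{23} - \frac{70}{v}$ ($r{\left(t,v \right)} = 13 - \left(\frac{70}{v} - \frac{43}{23}\right) = 13 - \left(- \frac{43}{23} + \frac{70}{v}\right) = 13 + \left(\frac{43}{23} - \frac{70}{v}\right) = \frac{342}{23} - \frac{70}{v}$)
$\frac{1}{b + r{\left(229,3^{2} \right)}} = \frac{1}{-4200 + \left(\frac{342}{23} - \frac{70}{3^{2}}\right)} = \frac{1}{-4200 + \left(\frac{342}{23} - \frac{70}{9}\right)} = \frac{1}{-4200 + \frac{1468}{207}} = \frac{1}{- \frac{867932}{207}} = - \frac{207}{867932}$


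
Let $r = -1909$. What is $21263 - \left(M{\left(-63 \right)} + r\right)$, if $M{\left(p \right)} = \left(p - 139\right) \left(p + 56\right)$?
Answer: $21758$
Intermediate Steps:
$M{\left(p \right)} = \left(-139 + p\right) \left(56 + p\right)$
$21263 - \left(M{\left(-63 \right)} + r\right) = 21263 - \left(\left(-7784 + \left(-63\right)^{2} - -5229\right) - 1909\right) = 21263 - \left(\left(-7784 + 3969 + 5229\right) - 1909\right) = 21263 - \left(1414 - 1909\right) = 21263 - -495 = 21263 + 495 = 21758$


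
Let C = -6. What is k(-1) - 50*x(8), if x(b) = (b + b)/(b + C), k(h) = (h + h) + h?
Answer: -403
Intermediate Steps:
k(h) = 3*h (k(h) = 2*h + h = 3*h)
x(b) = 2*b/(-6 + b) (x(b) = (b + b)/(b - 6) = (2*b)/(-6 + b) = 2*b/(-6 + b))
k(-1) - 50*x(8) = 3*(-1) - 100*8/(-6 + 8) = -3 - 100*8/2 = -3 - 50*8 = -3 - 400 = -403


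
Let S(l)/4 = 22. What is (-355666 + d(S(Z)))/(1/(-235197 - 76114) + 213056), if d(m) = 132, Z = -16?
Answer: -110681645074/66326676415 ≈ -1.6687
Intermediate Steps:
S(l) = 88 (S(l) = 4*22 = 88)
(-355666 + d(S(Z)))/(1/(-235197 - 76114) + 213056) = (-355666 + 132)/(1/(-235197 - 76114) + 213056) = -355534/(1/(-311311) + 213056) = -355534/(-1/311311 + 213056) = -355534/66326676415/311311 = -355534*311311/66326676415 = -110681645074/66326676415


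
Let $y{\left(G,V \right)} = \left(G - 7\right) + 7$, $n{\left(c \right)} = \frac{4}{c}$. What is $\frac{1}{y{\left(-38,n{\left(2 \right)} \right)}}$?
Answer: $- \frac{1}{38} \approx -0.026316$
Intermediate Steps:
$y{\left(G,V \right)} = G$ ($y{\left(G,V \right)} = \left(-7 + G\right) + 7 = G$)
$\frac{1}{y{\left(-38,n{\left(2 \right)} \right)}} = \frac{1}{-38} = - \frac{1}{38}$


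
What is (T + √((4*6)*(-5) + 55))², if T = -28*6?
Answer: (168 - I*√65)² ≈ 28159.0 - 2708.9*I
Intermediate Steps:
T = -168
(T + √((4*6)*(-5) + 55))² = (-168 + √((4*6)*(-5) + 55))² = (-168 + √(24*(-5) + 55))² = (-168 + √(-120 + 55))² = (-168 + √(-65))² = (-168 + I*√65)²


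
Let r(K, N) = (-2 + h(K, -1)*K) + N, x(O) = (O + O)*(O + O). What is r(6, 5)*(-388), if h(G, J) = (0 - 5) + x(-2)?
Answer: -26772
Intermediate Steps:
x(O) = 4*O² (x(O) = (2*O)*(2*O) = 4*O²)
h(G, J) = 11 (h(G, J) = (0 - 5) + 4*(-2)² = -5 + 4*4 = -5 + 16 = 11)
r(K, N) = -2 + N + 11*K (r(K, N) = (-2 + 11*K) + N = -2 + N + 11*K)
r(6, 5)*(-388) = (-2 + 5 + 11*6)*(-388) = (-2 + 5 + 66)*(-388) = 69*(-388) = -26772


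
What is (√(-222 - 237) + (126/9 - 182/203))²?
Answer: -241619/841 + 2280*I*√51/29 ≈ -287.3 + 561.46*I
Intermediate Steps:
(√(-222 - 237) + (126/9 - 182/203))² = (√(-459) + (126*(⅑) - 182*1/203))² = (3*I*√51 + (14 - 26/29))² = (3*I*√51 + 380/29)² = (380/29 + 3*I*√51)²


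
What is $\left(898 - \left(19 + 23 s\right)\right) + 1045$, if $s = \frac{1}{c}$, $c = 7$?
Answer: $\frac{13445}{7} \approx 1920.7$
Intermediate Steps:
$s = \frac{1}{7} \approx 0.14286$
$\left(898 - \left(19 + 23 s\right)\right) + 1045 = \left(898 - \frac{156}{7}\right) + 1045 = \frac{6130}{7} + 1045 = \frac{13445}{7}$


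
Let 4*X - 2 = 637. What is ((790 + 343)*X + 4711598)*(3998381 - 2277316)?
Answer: 33681894333635/4 ≈ 8.4205e+12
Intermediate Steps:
X = 639/4 (X = 1/2 + (1/4)*637 = 1/2 + 637/4 = 639/4 ≈ 159.75)
((790 + 343)*X + 4711598)*(3998381 - 2277316) = ((790 + 343)*(639/4) + 4711598)*(3998381 - 2277316) = (1133*(639/4) + 4711598)*1721065 = (723987/4 + 4711598)*1721065 = (19570379/4)*1721065 = 33681894333635/4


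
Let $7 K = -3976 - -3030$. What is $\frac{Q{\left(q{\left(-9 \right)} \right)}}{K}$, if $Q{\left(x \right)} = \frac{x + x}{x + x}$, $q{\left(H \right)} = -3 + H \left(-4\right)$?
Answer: $- \frac{7}{946} \approx -0.0073996$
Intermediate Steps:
$K = - \frac{946}{7}$ ($K = \frac{-3976 - -3030}{7} = \frac{-3976 + 3030}{7} = \frac{1}{7} \left(-946\right) = - \frac{946}{7} \approx -135.14$)
$q{\left(H \right)} = -3 - 4 H$
$Q{\left(x \right)} = 1$ ($Q{\left(x \right)} = \frac{2 x}{2 x} = 2 x \frac{1}{2 x} = 1$)
$\frac{Q{\left(q{\left(-9 \right)} \right)}}{K} = 1 \frac{1}{- \frac{946}{7}} = 1 \left(- \frac{7}{946}\right) = - \frac{7}{946}$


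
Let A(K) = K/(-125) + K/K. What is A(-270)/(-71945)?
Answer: -79/1798625 ≈ -4.3922e-5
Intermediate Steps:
A(K) = 1 - K/125 (A(K) = K*(-1/125) + 1 = -K/125 + 1 = 1 - K/125)
A(-270)/(-71945) = (1 - 1/125*(-270))/(-71945) = (1 + 54/25)*(-1/71945) = (79/25)*(-1/71945) = -79/1798625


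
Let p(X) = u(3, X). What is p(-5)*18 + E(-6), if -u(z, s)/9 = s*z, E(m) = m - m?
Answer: 2430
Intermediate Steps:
E(m) = 0
u(z, s) = -9*s*z
p(X) = -27*X (p(X) = -9*X*3 = -27*X)
p(-5)*18 + E(-6) = -27*(-5)*18 + 0 = 135*18 + 0 = 2430 + 0 = 2430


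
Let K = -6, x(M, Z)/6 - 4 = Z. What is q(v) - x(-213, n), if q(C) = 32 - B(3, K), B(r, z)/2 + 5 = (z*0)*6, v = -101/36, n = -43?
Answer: 276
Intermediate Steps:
x(M, Z) = 24 + 6*Z
v = -101/36 (v = -101*1/36 = -101/36 ≈ -2.8056)
B(r, z) = -10 (B(r, z) = -10 + 2*((z*0)*6) = -10 + 2*(0*6) = -10 + 2*0 = -10 + 0 = -10)
q(C) = 42 (q(C) = 32 - 1*(-10) = 32 + 10 = 42)
q(v) - x(-213, n) = 42 - (24 + 6*(-43)) = 42 - (24 - 258) = 42 - 1*(-234) = 42 + 234 = 276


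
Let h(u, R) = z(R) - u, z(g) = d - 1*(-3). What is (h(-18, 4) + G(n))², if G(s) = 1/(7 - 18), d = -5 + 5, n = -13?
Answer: 52900/121 ≈ 437.19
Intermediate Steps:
d = 0
z(g) = 3 (z(g) = 0 - 1*(-3) = 0 + 3 = 3)
G(s) = -1/11 (G(s) = 1/(-11) = -1/11)
h(u, R) = 3 - u
(h(-18, 4) + G(n))² = ((3 - 1*(-18)) - 1/11)² = ((3 + 18) - 1/11)² = (21 - 1/11)² = (230/11)² = 52900/121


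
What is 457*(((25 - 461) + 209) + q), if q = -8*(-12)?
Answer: -59867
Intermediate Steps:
q = 96
457*(((25 - 461) + 209) + q) = 457*(((25 - 461) + 209) + 96) = 457*((-436 + 209) + 96) = 457*(-227 + 96) = 457*(-131) = -59867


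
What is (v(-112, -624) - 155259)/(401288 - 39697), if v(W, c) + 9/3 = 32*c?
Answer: -175230/361591 ≈ -0.48461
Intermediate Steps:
v(W, c) = -3 + 32*c
(v(-112, -624) - 155259)/(401288 - 39697) = ((-3 + 32*(-624)) - 155259)/(401288 - 39697) = ((-3 - 19968) - 155259)/361591 = (-19971 - 155259)*(1/361591) = -175230*1/361591 = -175230/361591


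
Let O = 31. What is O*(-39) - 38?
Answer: -1247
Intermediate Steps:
O*(-39) - 38 = 31*(-39) - 38 = -1209 - 38 = -1247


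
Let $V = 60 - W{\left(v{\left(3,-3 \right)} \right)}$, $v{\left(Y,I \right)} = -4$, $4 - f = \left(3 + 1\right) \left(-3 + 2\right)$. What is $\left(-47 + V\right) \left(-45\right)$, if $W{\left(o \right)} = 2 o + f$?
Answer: $-585$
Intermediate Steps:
$f = 8$ ($f = 4 - \left(3 + 1\right) \left(-3 + 2\right) = 4 - 4 \left(-1\right) = 4 - -4 = 4 + 4 = 8$)
$W{\left(o \right)} = 8 + 2 o$ ($W{\left(o \right)} = 2 o + 8 = 8 + 2 o$)
$V = 60$ ($V = 60 - \left(8 + 2 \left(-4\right)\right) = 60 - \left(8 - 8\right) = 60 - 0 = 60 + 0 = 60$)
$\left(-47 + V\right) \left(-45\right) = \left(-47 + 60\right) \left(-45\right) = 13 \left(-45\right) = -585$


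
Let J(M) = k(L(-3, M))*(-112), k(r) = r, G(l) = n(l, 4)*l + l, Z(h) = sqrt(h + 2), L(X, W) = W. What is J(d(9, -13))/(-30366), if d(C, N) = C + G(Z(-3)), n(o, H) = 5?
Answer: 8/241 + 16*I/723 ≈ 0.033195 + 0.02213*I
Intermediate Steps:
Z(h) = sqrt(2 + h)
G(l) = 6*l (G(l) = 5*l + l = 6*l)
d(C, N) = C + 6*I (d(C, N) = C + 6*sqrt(2 - 3) = C + 6*sqrt(-1) = C + 6*I)
J(M) = -112*M (J(M) = M*(-112) = -112*M)
J(d(9, -13))/(-30366) = -112*(9 + 6*I)/(-30366) = (-1008 - 672*I)*(-1/30366) = 8/241 + 16*I/723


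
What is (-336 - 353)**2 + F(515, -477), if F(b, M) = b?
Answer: 475236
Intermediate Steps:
(-336 - 353)**2 + F(515, -477) = (-336 - 353)**2 + 515 = (-689)**2 + 515 = 474721 + 515 = 475236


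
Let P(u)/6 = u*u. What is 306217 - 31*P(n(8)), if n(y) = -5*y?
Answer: 8617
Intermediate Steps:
P(u) = 6*u**2 (P(u) = 6*(u*u) = 6*u**2)
306217 - 31*P(n(8)) = 306217 - 31*6*(-5*8)**2 = 306217 - 31*6*(-40)**2 = 306217 - 31*6*1600 = 306217 - 31*9600 = 306217 - 1*297600 = 306217 - 297600 = 8617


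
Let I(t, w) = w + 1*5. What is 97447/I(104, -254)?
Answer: -97447/249 ≈ -391.35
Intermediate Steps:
I(t, w) = 5 + w (I(t, w) = w + 5 = 5 + w)
97447/I(104, -254) = 97447/(5 - 254) = 97447/(-249) = 97447*(-1/249) = -97447/249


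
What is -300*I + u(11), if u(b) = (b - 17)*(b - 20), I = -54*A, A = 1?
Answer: 16254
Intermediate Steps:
I = -54 (I = -54*1 = -54)
u(b) = (-20 + b)*(-17 + b) (u(b) = (-17 + b)*(-20 + b) = (-20 + b)*(-17 + b))
-300*I + u(11) = -300*(-54) + (340 + 11² - 37*11) = 16200 + (340 + 121 - 407) = 16200 + 54 = 16254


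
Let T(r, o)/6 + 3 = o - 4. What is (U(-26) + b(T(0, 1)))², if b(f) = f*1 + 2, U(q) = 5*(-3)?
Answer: 2401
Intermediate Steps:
T(r, o) = -42 + 6*o (T(r, o) = -18 + 6*(o - 4) = -18 + 6*(-4 + o) = -18 + (-24 + 6*o) = -42 + 6*o)
U(q) = -15
b(f) = 2 + f (b(f) = f + 2 = 2 + f)
(U(-26) + b(T(0, 1)))² = (-15 + (2 + (-42 + 6*1)))² = (-15 + (2 + (-42 + 6)))² = (-15 + (2 - 36))² = (-15 - 34)² = (-49)² = 2401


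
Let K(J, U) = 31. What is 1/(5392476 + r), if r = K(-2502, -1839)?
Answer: 1/5392507 ≈ 1.8544e-7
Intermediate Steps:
r = 31
1/(5392476 + r) = 1/(5392476 + 31) = 1/5392507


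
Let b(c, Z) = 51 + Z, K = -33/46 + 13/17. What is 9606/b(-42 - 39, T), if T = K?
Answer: 7511892/39919 ≈ 188.18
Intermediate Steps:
K = 37/782 (K = -33*1/46 + 13*(1/17) = -33/46 + 13/17 = 37/782 ≈ 0.047315)
T = 37/782 ≈ 0.047315
9606/b(-42 - 39, T) = 9606/(51 + 37/782) = 9606/(39919/782) = 9606*(782/39919) = 7511892/39919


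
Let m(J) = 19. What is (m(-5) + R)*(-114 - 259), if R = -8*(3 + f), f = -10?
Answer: -27975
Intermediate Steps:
R = 56 (R = -8*(3 - 10) = -8*(-7) = 56)
(m(-5) + R)*(-114 - 259) = (19 + 56)*(-114 - 259) = 75*(-373) = -27975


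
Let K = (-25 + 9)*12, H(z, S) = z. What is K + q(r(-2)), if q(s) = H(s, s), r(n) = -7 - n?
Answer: -197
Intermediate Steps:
q(s) = s
K = -192 (K = -16*12 = -192)
K + q(r(-2)) = -192 + (-7 - 1*(-2)) = -192 + (-7 + 2) = -192 - 5 = -197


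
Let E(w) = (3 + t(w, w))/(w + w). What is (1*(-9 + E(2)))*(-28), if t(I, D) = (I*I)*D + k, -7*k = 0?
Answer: 175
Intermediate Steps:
k = 0 (k = -⅐*0 = 0)
t(I, D) = D*I² (t(I, D) = (I*I)*D + 0 = I²*D + 0 = D*I² + 0 = D*I²)
E(w) = (3 + w³)/(2*w) (E(w) = (3 + w*w²)/(w + w) = (3 + w³)/((2*w)) = (3 + w³)*(1/(2*w)) = (3 + w³)/(2*w))
(1*(-9 + E(2)))*(-28) = (1*(-9 + (½)*(3 + 2³)/2))*(-28) = (1*(-9 + (½)*(½)*(3 + 8)))*(-28) = (1*(-9 + (½)*(½)*11))*(-28) = (1*(-9 + 11/4))*(-28) = (1*(-25/4))*(-28) = -25/4*(-28) = 175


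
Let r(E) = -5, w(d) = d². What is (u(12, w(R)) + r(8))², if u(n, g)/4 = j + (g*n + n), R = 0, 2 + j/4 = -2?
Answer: 441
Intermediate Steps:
j = -16 (j = -8 + 4*(-2) = -8 - 8 = -16)
u(n, g) = -64 + 4*n + 4*g*n (u(n, g) = 4*(-16 + (g*n + n)) = 4*(-16 + (n + g*n)) = 4*(-16 + n + g*n) = -64 + 4*n + 4*g*n)
(u(12, w(R)) + r(8))² = ((-64 + 4*12 + 4*0²*12) - 5)² = ((-64 + 48 + 4*0*12) - 5)² = ((-64 + 48 + 0) - 5)² = (-16 - 5)² = (-21)² = 441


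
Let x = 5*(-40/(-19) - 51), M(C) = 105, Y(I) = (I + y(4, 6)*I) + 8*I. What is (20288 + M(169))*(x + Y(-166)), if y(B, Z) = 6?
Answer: -1059518315/19 ≈ -5.5764e+7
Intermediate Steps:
Y(I) = 15*I (Y(I) = (I + 6*I) + 8*I = 7*I + 8*I = 15*I)
x = -4645/19 (x = 5*(-40*(-1/19) - 51) = 5*(40/19 - 51) = 5*(-929/19) = -4645/19 ≈ -244.47)
(20288 + M(169))*(x + Y(-166)) = (20288 + 105)*(-4645/19 + 15*(-166)) = 20393*(-4645/19 - 2490) = 20393*(-51955/19) = -1059518315/19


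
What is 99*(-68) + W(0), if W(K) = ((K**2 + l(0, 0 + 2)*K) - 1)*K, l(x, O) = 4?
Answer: -6732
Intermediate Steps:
W(K) = K*(-1 + K**2 + 4*K) (W(K) = ((K**2 + 4*K) - 1)*K = (-1 + K**2 + 4*K)*K = K*(-1 + K**2 + 4*K))
99*(-68) + W(0) = 99*(-68) + 0*(-1 + 0**2 + 4*0) = -6732 + 0*(-1 + 0 + 0) = -6732 + 0*(-1) = -6732 + 0 = -6732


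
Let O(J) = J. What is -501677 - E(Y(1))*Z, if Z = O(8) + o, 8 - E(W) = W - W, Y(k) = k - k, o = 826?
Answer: -508349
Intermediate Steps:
Y(k) = 0
E(W) = 8 (E(W) = 8 - (W - W) = 8 - 1*0 = 8 + 0 = 8)
Z = 834 (Z = 8 + 826 = 834)
-501677 - E(Y(1))*Z = -501677 - 8*834 = -501677 - 1*6672 = -501677 - 6672 = -508349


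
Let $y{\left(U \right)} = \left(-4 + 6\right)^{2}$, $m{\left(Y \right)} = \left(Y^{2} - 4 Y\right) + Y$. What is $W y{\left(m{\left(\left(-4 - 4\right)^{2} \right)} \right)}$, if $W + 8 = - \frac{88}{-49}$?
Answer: $- \frac{1216}{49} \approx -24.816$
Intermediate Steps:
$W = - \frac{304}{49}$ ($W = -8 - \frac{88}{-49} = -8 - 88 \left(- \frac{1}{49}\right) = -8 - - \frac{88}{49} = -8 + \frac{88}{49} = - \frac{304}{49} \approx -6.2041$)
$m{\left(Y \right)} = Y^{2} - 3 Y$
$y{\left(U \right)} = 4$ ($y{\left(U \right)} = 2^{2} = 4$)
$W y{\left(m{\left(\left(-4 - 4\right)^{2} \right)} \right)} = \left(- \frac{304}{49}\right) 4 = - \frac{1216}{49}$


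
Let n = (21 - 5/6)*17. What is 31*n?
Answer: 63767/6 ≈ 10628.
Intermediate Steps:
n = 2057/6 (n = (21 - 5*⅙)*17 = (21 - ⅚)*17 = (121/6)*17 = 2057/6 ≈ 342.83)
31*n = 31*(2057/6) = 63767/6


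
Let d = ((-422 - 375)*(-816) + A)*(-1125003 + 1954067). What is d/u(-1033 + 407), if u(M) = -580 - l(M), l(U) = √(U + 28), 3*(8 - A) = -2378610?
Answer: -346993710648800/168499 + 598265018360*I*√598/168499 ≈ -2.0593e+9 + 8.6825e+7*I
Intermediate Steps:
A = 792878 (A = 8 - ⅓*(-2378610) = 8 + 792870 = 792878)
l(U) = √(28 + U)
d = 1196530036720 (d = ((-422 - 375)*(-816) + 792878)*(-1125003 + 1954067) = (-797*(-816) + 792878)*829064 = (650352 + 792878)*829064 = 1443230*829064 = 1196530036720)
u(M) = -580 - √(28 + M)
d/u(-1033 + 407) = 1196530036720/(-580 - √(28 + (-1033 + 407))) = 1196530036720/(-580 - √(28 - 626)) = 1196530036720/(-580 - √(-598)) = 1196530036720/(-580 - I*√598)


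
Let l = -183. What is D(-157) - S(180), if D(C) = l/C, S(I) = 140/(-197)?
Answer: 58031/30929 ≈ 1.8763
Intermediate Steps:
S(I) = -140/197 (S(I) = 140*(-1/197) = -140/197)
D(C) = -183/C
D(-157) - S(180) = -183/(-157) - 1*(-140/197) = -183*(-1/157) + 140/197 = 183/157 + 140/197 = 58031/30929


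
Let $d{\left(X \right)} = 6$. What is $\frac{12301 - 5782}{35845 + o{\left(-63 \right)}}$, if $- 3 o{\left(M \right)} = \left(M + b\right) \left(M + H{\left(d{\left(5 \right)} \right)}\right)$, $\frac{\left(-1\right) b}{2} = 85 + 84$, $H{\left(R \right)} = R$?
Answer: $\frac{6519}{28226} \approx 0.23096$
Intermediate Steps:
$b = -338$ ($b = - 2 \left(85 + 84\right) = \left(-2\right) 169 = -338$)
$o{\left(M \right)} = - \frac{\left(-338 + M\right) \left(6 + M\right)}{3}$ ($o{\left(M \right)} = - \frac{\left(M - 338\right) \left(M + 6\right)}{3} = - \frac{\left(-338 + M\right) \left(6 + M\right)}{3}$)
$\frac{12301 - 5782}{35845 + o{\left(-63 \right)}} = \frac{12301 - 5782}{35845 + \left(676 - \frac{\left(-63\right)^{2}}{3} + \frac{332}{3} \left(-63\right)\right)} = \frac{6519}{35845 - 7619} = \frac{6519}{28226}$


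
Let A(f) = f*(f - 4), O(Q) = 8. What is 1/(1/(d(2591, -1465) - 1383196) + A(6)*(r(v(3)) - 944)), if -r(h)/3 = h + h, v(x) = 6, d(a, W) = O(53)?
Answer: -1383188/16266290881 ≈ -8.5034e-5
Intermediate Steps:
d(a, W) = 8
A(f) = f*(-4 + f)
r(h) = -6*h (r(h) = -3*(h + h) = -6*h)
1/(1/(d(2591, -1465) - 1383196) + A(6)*(r(v(3)) - 944)) = 1/(1/(8 - 1383196) + (6*(-4 + 6))*(-6*6 - 944)) = 1/(1/(-1383188) + (6*2)*(-36 - 944)) = 1/(-1/1383188 + 12*(-980)) = 1/(-1/1383188 - 11760) = 1/(-16266290881/1383188) = -1383188/16266290881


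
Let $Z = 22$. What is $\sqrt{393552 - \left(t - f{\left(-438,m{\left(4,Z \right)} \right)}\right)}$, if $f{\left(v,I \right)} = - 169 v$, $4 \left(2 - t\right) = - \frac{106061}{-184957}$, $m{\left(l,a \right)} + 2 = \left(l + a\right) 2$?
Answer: $\frac{3 \sqrt{7108985954756321}}{369914} \approx 683.79$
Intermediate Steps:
$m{\left(l,a \right)} = -2 + 2 a + 2 l$ ($m{\left(l,a \right)} = -2 + \left(l + a\right) 2 = -2 + \left(a + l\right) 2 = -2 + \left(2 a + 2 l\right) = -2 + 2 a + 2 l$)
$t = \frac{1373595}{739828}$ ($t = 2 - \frac{\left(-106061\right) \frac{1}{-184957}}{4} = 2 - \frac{\left(-106061\right) \left(- \frac{1}{184957}\right)}{4} = 2 - \frac{106061}{739828} = \frac{1373595}{739828} \approx 1.8566$)
$\sqrt{393552 - \left(t - f{\left(-438,m{\left(4,Z \right)} \right)}\right)} = \sqrt{393552 - - \frac{54762174621}{739828}} = \sqrt{393552 + \left(74022 - \frac{1373595}{739828}\right)} = \sqrt{393552 + \frac{54762174621}{739828}} = \sqrt{\frac{345922963677}{739828}} = \frac{3 \sqrt{7108985954756321}}{369914}$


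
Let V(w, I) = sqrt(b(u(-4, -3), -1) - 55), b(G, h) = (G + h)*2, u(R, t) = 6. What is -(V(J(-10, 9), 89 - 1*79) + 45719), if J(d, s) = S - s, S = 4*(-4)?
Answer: -45719 - 3*I*sqrt(5) ≈ -45719.0 - 6.7082*I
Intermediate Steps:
S = -16
b(G, h) = 2*G + 2*h
J(d, s) = -16 - s
V(w, I) = 3*I*sqrt(5) (V(w, I) = sqrt((2*6 + 2*(-1)) - 55) = sqrt((12 - 2) - 55) = sqrt(10 - 55) = sqrt(-45) = 3*I*sqrt(5))
-(V(J(-10, 9), 89 - 1*79) + 45719) = -(3*I*sqrt(5) + 45719) = -(45719 + 3*I*sqrt(5)) = -45719 - 3*I*sqrt(5)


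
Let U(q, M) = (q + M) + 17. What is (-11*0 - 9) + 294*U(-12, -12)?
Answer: -2067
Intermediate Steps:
U(q, M) = 17 + M + q (U(q, M) = (M + q) + 17 = 17 + M + q)
(-11*0 - 9) + 294*U(-12, -12) = (-11*0 - 9) + 294*(17 - 12 - 12) = (0 - 9) + 294*(-7) = -9 - 2058 = -2067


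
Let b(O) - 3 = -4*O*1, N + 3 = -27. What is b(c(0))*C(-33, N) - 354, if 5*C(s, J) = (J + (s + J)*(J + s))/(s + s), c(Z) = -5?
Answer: -69139/110 ≈ -628.54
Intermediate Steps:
N = -30 (N = -3 - 27 = -30)
b(O) = 3 - 4*O (b(O) = 3 - 4*O*1 = 3 - 4*O)
C(s, J) = (J + (J + s)²)/(10*s) (C(s, J) = ((J + (s + J)*(J + s))/(s + s))/5 = ((J + (J + s)*(J + s))/((2*s)))/5 = ((J + (J + s)²)*(1/(2*s)))/5 = ((J + (J + s)²)/(2*s))/5 = (J + (J + s)²)/(10*s))
b(c(0))*C(-33, N) - 354 = (3 - 4*(-5))*((⅒)*(-30 + (-30 - 33)²)/(-33)) - 354 = (3 + 20)*((⅒)*(-1/33)*(-30 + (-63)²)) - 354 = 23*((⅒)*(-1/33)*(-30 + 3969)) - 354 = 23*((⅒)*(-1/33)*3939) - 354 = 23*(-1313/110) - 354 = -30199/110 - 354 = -69139/110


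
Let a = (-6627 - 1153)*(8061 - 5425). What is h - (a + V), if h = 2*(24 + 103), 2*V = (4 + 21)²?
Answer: 41016043/2 ≈ 2.0508e+7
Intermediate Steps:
a = -20508080 (a = -7780*2636 = -20508080)
V = 625/2 (V = (4 + 21)²/2 = (½)*25² = (½)*625 = 625/2 ≈ 312.50)
h = 254 (h = 2*127 = 254)
h - (a + V) = 254 - (-20508080 + 625/2) = 254 - 1*(-41015535/2) = 254 + 41015535/2 = 41016043/2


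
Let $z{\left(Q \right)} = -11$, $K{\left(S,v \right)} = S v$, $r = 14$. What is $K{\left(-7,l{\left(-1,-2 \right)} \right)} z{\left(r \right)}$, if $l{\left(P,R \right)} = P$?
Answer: $-77$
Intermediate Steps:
$K{\left(-7,l{\left(-1,-2 \right)} \right)} z{\left(r \right)} = \left(-7\right) \left(-1\right) \left(-11\right) = 7 \left(-11\right) = -77$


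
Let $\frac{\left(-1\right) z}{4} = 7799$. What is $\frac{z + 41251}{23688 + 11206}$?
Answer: $\frac{10055}{34894} \approx 0.28816$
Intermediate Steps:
$z = -31196$ ($z = \left(-4\right) 7799 = -31196$)
$\frac{z + 41251}{23688 + 11206} = \frac{-31196 + 41251}{23688 + 11206} = \frac{10055}{34894}$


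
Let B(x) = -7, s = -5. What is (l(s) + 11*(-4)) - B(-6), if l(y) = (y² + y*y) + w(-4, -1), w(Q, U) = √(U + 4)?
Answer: 13 + √3 ≈ 14.732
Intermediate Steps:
w(Q, U) = √(4 + U)
l(y) = √3 + 2*y² (l(y) = (y² + y*y) + √(4 - 1) = (y² + y²) + √3 = 2*y² + √3 = √3 + 2*y²)
(l(s) + 11*(-4)) - B(-6) = ((√3 + 2*(-5)²) + 11*(-4)) - 1*(-7) = ((√3 + 2*25) - 44) + 7 = ((√3 + 50) - 44) + 7 = ((50 + √3) - 44) + 7 = (6 + √3) + 7 = 13 + √3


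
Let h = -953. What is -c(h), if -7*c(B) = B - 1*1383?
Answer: -2336/7 ≈ -333.71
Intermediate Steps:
c(B) = 1383/7 - B/7 (c(B) = -(B - 1*1383)/7 = -(B - 1383)/7 = -(-1383 + B)/7 = 1383/7 - B/7)
-c(h) = -(1383/7 - ⅐*(-953)) = -(1383/7 + 953/7) = -1*2336/7 = -2336/7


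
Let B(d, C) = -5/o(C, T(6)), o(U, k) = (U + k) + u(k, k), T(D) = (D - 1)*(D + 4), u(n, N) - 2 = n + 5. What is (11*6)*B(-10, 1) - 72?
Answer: -1351/18 ≈ -75.056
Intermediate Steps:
u(n, N) = 7 + n (u(n, N) = 2 + (n + 5) = 2 + (5 + n) = 7 + n)
T(D) = (-1 + D)*(4 + D)
o(U, k) = 7 + U + 2*k (o(U, k) = (U + k) + (7 + k) = 7 + U + 2*k)
B(d, C) = -5/(107 + C) (B(d, C) = -5/(7 + C + 2*(-4 + 6**2 + 3*6)) = -5/(7 + C + 2*(-4 + 36 + 18)) = -5/(7 + C + 2*50) = -5/(7 + C + 100) = -5/(107 + C))
(11*6)*B(-10, 1) - 72 = (11*6)*(-5/(107 + 1)) - 72 = 66*(-5/108) - 72 = -55/18 - 72 = -1351/18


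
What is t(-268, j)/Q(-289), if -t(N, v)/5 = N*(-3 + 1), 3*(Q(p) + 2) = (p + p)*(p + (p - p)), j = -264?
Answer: -2010/41759 ≈ -0.048133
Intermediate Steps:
Q(p) = -2 + 2*p²/3 (Q(p) = -2 + ((p + p)*(p + (p - p)))/3 = -2 + ((2*p)*(p + 0))/3 = -2 + ((2*p)*p)/3 = -2 + (2*p²)/3 = -2 + 2*p²/3)
t(N, v) = 10*N (t(N, v) = -5*N*(-3 + 1) = -5*N*(-2) = -(-10)*N = 10*N)
t(-268, j)/Q(-289) = (10*(-268))/(-2 + (⅔)*(-289)²) = -2680/(-2 + (⅔)*83521) = -2680/(-2 + 167042/3) = -2680/167036/3 = -2680*3/167036 = -2010/41759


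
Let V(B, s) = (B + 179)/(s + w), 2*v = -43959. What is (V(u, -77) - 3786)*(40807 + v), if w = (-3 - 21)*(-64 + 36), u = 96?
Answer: -997810985/14 ≈ -7.1272e+7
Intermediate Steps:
v = -43959/2 (v = (½)*(-43959) = -43959/2 ≈ -21980.)
w = 672 (w = -24*(-28) = 672)
V(B, s) = (179 + B)/(672 + s) (V(B, s) = (B + 179)/(s + 672) = (179 + B)/(672 + s))
(V(u, -77) - 3786)*(40807 + v) = ((179 + 96)/(672 - 77) - 3786)*(40807 - 43959/2) = (275/595 - 3786)*(37655/2) = ((1/595)*275 - 3786)*(37655/2) = (55/119 - 3786)*(37655/2) = -450479/119*37655/2 = -997810985/14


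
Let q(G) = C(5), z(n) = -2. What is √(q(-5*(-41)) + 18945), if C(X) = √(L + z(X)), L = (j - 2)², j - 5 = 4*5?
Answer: √(18945 + √527) ≈ 137.72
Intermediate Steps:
j = 25 (j = 5 + 4*5 = 5 + 20 = 25)
L = 529 (L = (25 - 2)² = 23² = 529)
C(X) = √527 (C(X) = √(529 - 2) = √527)
q(G) = √527
√(q(-5*(-41)) + 18945) = √(√527 + 18945) = √(18945 + √527)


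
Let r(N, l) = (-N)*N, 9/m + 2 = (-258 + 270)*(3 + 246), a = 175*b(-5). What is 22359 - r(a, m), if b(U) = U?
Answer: 787984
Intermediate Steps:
a = -875 (a = 175*(-5) = -875)
m = 9/2986 (m = 9/(-2 + (-258 + 270)*(3 + 246)) = 9/(-2 + 12*249) = 9/(-2 + 2988) = 9/2986 ≈ 0.0030141)
r(N, l) = -N²
22359 - r(a, m) = 22359 - (-1)*(-875)² = 22359 - (-1)*765625 = 22359 - 1*(-765625) = 22359 + 765625 = 787984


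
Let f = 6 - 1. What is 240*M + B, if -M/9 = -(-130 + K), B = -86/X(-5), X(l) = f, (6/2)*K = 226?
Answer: -590486/5 ≈ -1.1810e+5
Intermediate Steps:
K = 226/3 (K = (1/3)*226 = 226/3 ≈ 75.333)
f = 5
X(l) = 5
B = -86/5 ≈ -17.200
M = -492 (M = -(-9)*(-130 + 226/3) = -(-9)*(-164)/3 = -9*164/3 = -492)
240*M + B = 240*(-492) - 86/5 = -118080 - 86/5 = -590486/5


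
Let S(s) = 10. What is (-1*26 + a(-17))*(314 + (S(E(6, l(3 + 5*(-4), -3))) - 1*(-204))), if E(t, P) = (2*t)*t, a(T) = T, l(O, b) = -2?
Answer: -22704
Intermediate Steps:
E(t, P) = 2*t²
(-1*26 + a(-17))*(314 + (S(E(6, l(3 + 5*(-4), -3))) - 1*(-204))) = (-1*26 - 17)*(314 + (10 - 1*(-204))) = (-26 - 17)*(314 + (10 + 204)) = -43*(314 + 214) = -43*528 = -22704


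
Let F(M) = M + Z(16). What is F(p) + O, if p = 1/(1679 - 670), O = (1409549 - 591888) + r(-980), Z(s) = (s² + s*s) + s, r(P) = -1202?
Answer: 824339884/1009 ≈ 8.1699e+5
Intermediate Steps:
Z(s) = s + 2*s² (Z(s) = (s² + s²) + s = 2*s² + s = s + 2*s²)
O = 816459 (O = (1409549 - 591888) - 1202 = 817661 - 1202 = 816459)
p = 1/1009 ≈ 0.00099108
F(M) = 528 + M (F(M) = M + 16*(1 + 2*16) = M + 16*(1 + 32) = M + 16*33 = M + 528 = 528 + M)
F(p) + O = (528 + 1/1009) + 816459 = 532753/1009 + 816459 = 824339884/1009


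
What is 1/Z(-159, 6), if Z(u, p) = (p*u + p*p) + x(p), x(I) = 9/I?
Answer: -2/1833 ≈ -0.0010911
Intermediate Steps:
Z(u, p) = p² + 9/p + p*u (Z(u, p) = (p*u + p*p) + 9/p = (p*u + p²) + 9/p = (p² + p*u) + 9/p = p² + 9/p + p*u)
1/Z(-159, 6) = 1/((9 + 6²*(6 - 159))/6) = 1/((9 + 36*(-153))/6) = 1/((9 - 5508)/6) = 1/((⅙)*(-5499)) = 1/(-1833/2) = -2/1833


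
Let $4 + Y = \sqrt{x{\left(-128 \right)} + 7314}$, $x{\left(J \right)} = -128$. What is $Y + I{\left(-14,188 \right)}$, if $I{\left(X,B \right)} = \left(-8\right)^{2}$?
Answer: $60 + \sqrt{7186} \approx 144.77$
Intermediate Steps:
$I{\left(X,B \right)} = 64$
$Y = -4 + \sqrt{7186}$ ($Y = -4 + \sqrt{-128 + 7314} = -4 + \sqrt{7186} \approx 80.77$)
$Y + I{\left(-14,188 \right)} = \left(-4 + \sqrt{7186}\right) + 64 = 60 + \sqrt{7186}$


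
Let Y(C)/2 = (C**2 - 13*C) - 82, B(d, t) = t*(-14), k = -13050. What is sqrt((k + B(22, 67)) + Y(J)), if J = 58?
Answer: 2*I*sqrt(2233) ≈ 94.509*I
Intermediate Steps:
B(d, t) = -14*t
Y(C) = -164 - 26*C + 2*C**2 (Y(C) = 2*((C**2 - 13*C) - 82) = 2*(-82 + C**2 - 13*C) = -164 - 26*C + 2*C**2)
sqrt((k + B(22, 67)) + Y(J)) = sqrt((-13050 - 14*67) + (-164 - 26*58 + 2*58**2)) = sqrt((-13050 - 938) + (-164 - 1508 + 2*3364)) = sqrt(-13988 + (-164 - 1508 + 6728)) = sqrt(-13988 + 5056) = sqrt(-8932) = 2*I*sqrt(2233)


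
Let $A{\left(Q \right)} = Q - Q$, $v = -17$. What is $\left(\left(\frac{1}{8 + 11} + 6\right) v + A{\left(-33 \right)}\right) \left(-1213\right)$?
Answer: $\frac{2371415}{19} \approx 1.2481 \cdot 10^{5}$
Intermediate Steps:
$A{\left(Q \right)} = 0$
$\left(\left(\frac{1}{8 + 11} + 6\right) v + A{\left(-33 \right)}\right) \left(-1213\right) = \left(\left(\frac{1}{8 + 11} + 6\right) \left(-17\right) + 0\right) \left(-1213\right) = \left(\left(\frac{1}{19} + 6\right) \left(-17\right) + 0\right) \left(-1213\right) = \left(\frac{115}{19} \left(-17\right) + 0\right) \left(-1213\right) = \left(- \frac{1955}{19} + 0\right) \left(-1213\right) = \left(- \frac{1955}{19}\right) \left(-1213\right) = \frac{2371415}{19}$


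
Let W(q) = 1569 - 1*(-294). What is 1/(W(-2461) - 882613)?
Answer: -1/880750 ≈ -1.1354e-6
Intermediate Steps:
W(q) = 1863 (W(q) = 1569 + 294 = 1863)
1/(W(-2461) - 882613) = 1/(1863 - 882613) = 1/(-880750) = -1/880750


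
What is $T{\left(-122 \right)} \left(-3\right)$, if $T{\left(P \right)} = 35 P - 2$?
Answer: $12816$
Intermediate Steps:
$T{\left(P \right)} = -2 + 35 P$
$T{\left(-122 \right)} \left(-3\right) = \left(-2 + 35 \left(-122\right)\right) \left(-3\right) = \left(-2 - 4270\right) \left(-3\right) = \left(-4272\right) \left(-3\right) = 12816$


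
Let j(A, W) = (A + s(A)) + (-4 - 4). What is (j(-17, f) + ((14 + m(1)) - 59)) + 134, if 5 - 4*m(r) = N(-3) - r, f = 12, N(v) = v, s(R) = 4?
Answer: 281/4 ≈ 70.250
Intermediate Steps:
j(A, W) = -4 + A (j(A, W) = (A + 4) + (-4 - 4) = (4 + A) - 8 = -4 + A)
m(r) = 2 + r/4 (m(r) = 5/4 - (-3 - r)/4 = 5/4 + (¾ + r/4) = 2 + r/4)
(j(-17, f) + ((14 + m(1)) - 59)) + 134 = ((-4 - 17) + ((14 + (2 + (¼)*1)) - 59)) + 134 = (-21 + ((14 + (2 + ¼)) - 59)) + 134 = (-21 + ((14 + 9/4) - 59)) + 134 = (-21 + (65/4 - 59)) + 134 = (-21 - 171/4) + 134 = -255/4 + 134 = 281/4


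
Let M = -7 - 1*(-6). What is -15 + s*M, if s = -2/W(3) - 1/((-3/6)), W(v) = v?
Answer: -49/3 ≈ -16.333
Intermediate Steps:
M = -1 (M = -7 + 6 = -1)
s = 4/3 (s = -2/3 - 1/((-3/6)) = -2*⅓ - 1/((-3*⅙)) = -⅔ - 1/(-½) = -⅔ - 1*(-2) = -⅔ + 2 = 4/3 ≈ 1.3333)
-15 + s*M = -15 + (4/3)*(-1) = -15 - 4/3 = -49/3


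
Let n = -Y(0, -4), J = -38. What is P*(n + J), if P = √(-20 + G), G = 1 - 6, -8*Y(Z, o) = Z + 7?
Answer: -1485*I/8 ≈ -185.63*I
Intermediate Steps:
Y(Z, o) = -7/8 - Z/8 (Y(Z, o) = -(Z + 7)/8 = -(7 + Z)/8 = -7/8 - Z/8)
G = -5
n = 7/8 (n = -(-7/8 - ⅛*0) = -(-7/8 + 0) = -1*(-7/8) = 7/8 ≈ 0.87500)
P = 5*I (P = √(-20 - 5) = √(-25) = 5*I ≈ 5.0*I)
P*(n + J) = (5*I)*(7/8 - 38) = (5*I)*(-297/8) = -1485*I/8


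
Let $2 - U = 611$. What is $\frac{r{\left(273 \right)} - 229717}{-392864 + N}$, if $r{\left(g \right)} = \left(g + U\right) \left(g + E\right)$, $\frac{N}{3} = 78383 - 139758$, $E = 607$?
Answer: $\frac{525397}{576989} \approx 0.91058$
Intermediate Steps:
$N = -184125$ ($N = 3 \left(78383 - 139758\right) = 3 \left(-61375\right) = -184125$)
$U = -609$ ($U = 2 - 611 = -609$)
$r{\left(g \right)} = \left(-609 + g\right) \left(607 + g\right)$ ($r{\left(g \right)} = \left(g - 609\right) \left(g + 607\right) = \left(-609 + g\right) \left(607 + g\right)$)
$\frac{r{\left(273 \right)} - 229717}{-392864 + N} = \frac{\left(-369663 + 273^{2} - 546\right) - 229717}{-392864 - 184125} = \frac{\left(-369663 + 74529 - 546\right) - 229717}{-576989} = \left(-295680 - 229717\right) \left(- \frac{1}{576989}\right) = \left(-525397\right) \left(- \frac{1}{576989}\right) = \frac{525397}{576989}$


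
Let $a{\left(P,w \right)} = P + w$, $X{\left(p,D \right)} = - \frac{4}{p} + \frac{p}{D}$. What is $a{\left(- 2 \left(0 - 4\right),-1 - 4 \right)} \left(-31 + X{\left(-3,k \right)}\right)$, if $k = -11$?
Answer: $- \frac{970}{11} \approx -88.182$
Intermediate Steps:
$a{\left(- 2 \left(0 - 4\right),-1 - 4 \right)} \left(-31 + X{\left(-3,k \right)}\right) = \left(- 2 \left(0 - 4\right) - 5\right) \left(-31 - \left(- \frac{4}{3} - \frac{3}{11}\right)\right) = \left(\left(-2\right) \left(-4\right) - 5\right) \left(-31 - - \frac{53}{33}\right) = \left(8 - 5\right) \left(-31 + \left(\frac{4}{3} + \frac{3}{11}\right)\right) = 3 \left(-31 + \frac{53}{33}\right) = 3 \left(- \frac{970}{33}\right) = - \frac{970}{11}$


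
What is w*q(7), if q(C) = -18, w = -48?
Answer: 864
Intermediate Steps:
w*q(7) = -48*(-18) = 864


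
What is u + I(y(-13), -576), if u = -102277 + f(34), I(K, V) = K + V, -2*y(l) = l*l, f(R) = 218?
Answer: -205439/2 ≈ -1.0272e+5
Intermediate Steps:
y(l) = -l²/2 (y(l) = -l*l/2 = -l²/2)
u = -102059 (u = -102277 + 218 = -102059)
u + I(y(-13), -576) = -102059 + (-½*(-13)² - 576) = -102059 + (-½*169 - 576) = -102059 + (-169/2 - 576) = -102059 - 1321/2 = -205439/2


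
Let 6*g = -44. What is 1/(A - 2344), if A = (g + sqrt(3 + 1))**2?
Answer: -9/20840 ≈ -0.00043186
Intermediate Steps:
g = -22/3 (g = (1/6)*(-44) = -22/3 ≈ -7.3333)
A = 256/9 (A = (-22/3 + sqrt(3 + 1))**2 = (-22/3 + sqrt(4))**2 = (-22/3 + 2)**2 = (-16/3)**2 = 256/9 ≈ 28.444)
1/(A - 2344) = 1/(256/9 - 2344) = 1/(-20840/9) = -9/20840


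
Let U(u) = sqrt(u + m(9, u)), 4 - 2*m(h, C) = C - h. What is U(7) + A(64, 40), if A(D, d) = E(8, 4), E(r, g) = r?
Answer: 8 + sqrt(10) ≈ 11.162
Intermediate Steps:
m(h, C) = 2 + h/2 - C/2 (m(h, C) = 2 - (C - h)/2 = 2 + (h/2 - C/2) = 2 + h/2 - C/2)
A(D, d) = 8
U(u) = sqrt(13/2 + u/2) (U(u) = sqrt(u + (2 + (1/2)*9 - u/2)) = sqrt(u + (2 + 9/2 - u/2)) = sqrt(u + (13/2 - u/2)) = sqrt(13/2 + u/2))
U(7) + A(64, 40) = sqrt(26 + 2*7)/2 + 8 = sqrt(26 + 14)/2 + 8 = sqrt(40)/2 + 8 = (2*sqrt(10))/2 + 8 = sqrt(10) + 8 = 8 + sqrt(10)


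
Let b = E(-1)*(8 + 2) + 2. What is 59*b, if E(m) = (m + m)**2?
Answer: 2478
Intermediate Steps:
E(m) = 4*m**2 (E(m) = (2*m)**2 = 4*m**2)
b = 42 (b = (4*(-1)**2)*(8 + 2) + 2 = (4*1)*10 + 2 = 4*10 + 2 = 40 + 2 = 42)
59*b = 59*42 = 2478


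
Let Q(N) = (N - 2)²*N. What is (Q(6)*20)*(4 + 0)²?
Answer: 30720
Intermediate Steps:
Q(N) = N*(-2 + N)² (Q(N) = (-2 + N)²*N = N*(-2 + N)²)
(Q(6)*20)*(4 + 0)² = ((6*(-2 + 6)²)*20)*(4 + 0)² = ((6*4²)*20)*4² = ((6*16)*20)*16 = (96*20)*16 = 1920*16 = 30720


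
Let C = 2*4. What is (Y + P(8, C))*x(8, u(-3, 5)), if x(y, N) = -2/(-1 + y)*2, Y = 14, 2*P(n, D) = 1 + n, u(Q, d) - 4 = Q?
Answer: -74/7 ≈ -10.571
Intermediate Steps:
u(Q, d) = 4 + Q
C = 8
P(n, D) = 1/2 + n/2 (P(n, D) = (1 + n)/2 = 1/2 + n/2)
x(y, N) = -4/(-1 + y)
(Y + P(8, C))*x(8, u(-3, 5)) = (14 + (1/2 + (1/2)*8))*(-4/(-1 + 8)) = (14 + (1/2 + 4))*(-4/7) = (14 + 9/2)*(-4*1/7) = (37/2)*(-4/7) = -74/7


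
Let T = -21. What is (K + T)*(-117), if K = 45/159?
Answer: 128466/53 ≈ 2423.9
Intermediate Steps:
K = 15/53 (K = 45*(1/159) = 15/53 ≈ 0.28302)
(K + T)*(-117) = (15/53 - 21)*(-117) = -1098/53*(-117) = 128466/53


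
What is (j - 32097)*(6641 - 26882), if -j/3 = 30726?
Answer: 2515450275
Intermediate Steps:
j = -92178 (j = -3*30726 = -92178)
(j - 32097)*(6641 - 26882) = (-92178 - 32097)*(6641 - 26882) = -124275*(-20241) = 2515450275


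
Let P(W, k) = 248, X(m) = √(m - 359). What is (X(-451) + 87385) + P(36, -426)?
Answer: 87633 + 9*I*√10 ≈ 87633.0 + 28.461*I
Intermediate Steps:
X(m) = √(-359 + m)
(X(-451) + 87385) + P(36, -426) = (√(-359 - 451) + 87385) + 248 = (√(-810) + 87385) + 248 = (9*I*√10 + 87385) + 248 = (87385 + 9*I*√10) + 248 = 87633 + 9*I*√10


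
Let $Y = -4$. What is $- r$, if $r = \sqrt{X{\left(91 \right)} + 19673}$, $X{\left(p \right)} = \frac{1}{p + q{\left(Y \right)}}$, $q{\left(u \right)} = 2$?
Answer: $- \frac{\sqrt{170151870}}{93} \approx -140.26$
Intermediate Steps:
$X{\left(p \right)} = \frac{1}{2 + p}$ ($X{\left(p \right)} = \frac{1}{p + 2} = \frac{1}{2 + p}$)
$r = \frac{\sqrt{170151870}}{93}$ ($r = \sqrt{\frac{1}{2 + 91} + 19673} = \sqrt{\frac{1}{93} + 19673} = \sqrt{\frac{1829590}{93}} = \frac{\sqrt{170151870}}{93} \approx 140.26$)
$- r = - \frac{\sqrt{170151870}}{93}$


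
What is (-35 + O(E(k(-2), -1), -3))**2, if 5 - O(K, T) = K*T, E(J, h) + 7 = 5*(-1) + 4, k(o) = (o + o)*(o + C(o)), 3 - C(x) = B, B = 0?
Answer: 2916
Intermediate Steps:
C(x) = 3 (C(x) = 3 - 1*0 = 3 + 0 = 3)
k(o) = 2*o*(3 + o) (k(o) = (o + o)*(o + 3) = (2*o)*(3 + o) = 2*o*(3 + o))
E(J, h) = -8 (E(J, h) = -7 + (5*(-1) + 4) = -7 + (-5 + 4) = -7 - 1 = -8)
O(K, T) = 5 - K*T
(-35 + O(E(k(-2), -1), -3))**2 = (-35 + (5 - 1*(-8)*(-3)))**2 = (-35 + (5 - 24))**2 = (-35 - 19)**2 = (-54)**2 = 2916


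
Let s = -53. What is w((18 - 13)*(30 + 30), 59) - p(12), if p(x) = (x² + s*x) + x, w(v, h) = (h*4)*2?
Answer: 952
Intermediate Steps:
w(v, h) = 8*h (w(v, h) = (4*h)*2 = 8*h)
p(x) = x² - 52*x (p(x) = (x² - 53*x) + x = x² - 52*x)
w((18 - 13)*(30 + 30), 59) - p(12) = 8*59 - 12*(-52 + 12) = 472 - 12*(-40) = 472 - 1*(-480) = 472 + 480 = 952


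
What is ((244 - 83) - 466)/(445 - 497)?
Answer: 305/52 ≈ 5.8654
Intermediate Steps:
((244 - 83) - 466)/(445 - 497) = (161 - 466)/(-52) = -305*(-1/52) = 305/52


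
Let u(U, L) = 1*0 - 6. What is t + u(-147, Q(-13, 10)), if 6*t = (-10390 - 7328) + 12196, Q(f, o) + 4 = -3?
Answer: -2779/3 ≈ -926.33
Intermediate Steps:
Q(f, o) = -7 (Q(f, o) = -4 - 3 = -7)
u(U, L) = -6 (u(U, L) = 0 - 6 = -6)
t = -2761/3 (t = ((-10390 - 7328) + 12196)/6 = (-17718 + 12196)/6 = (⅙)*(-5522) = -2761/3 ≈ -920.33)
t + u(-147, Q(-13, 10)) = -2761/3 - 6 = -2779/3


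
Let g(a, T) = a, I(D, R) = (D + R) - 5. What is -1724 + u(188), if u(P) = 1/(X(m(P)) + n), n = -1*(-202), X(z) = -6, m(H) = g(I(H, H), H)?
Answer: -337903/196 ≈ -1724.0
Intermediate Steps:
I(D, R) = -5 + D + R
m(H) = -5 + 2*H (m(H) = -5 + H + H = -5 + 2*H)
n = 202
u(P) = 1/196 (u(P) = 1/(-6 + 202) = 1/196)
-1724 + u(188) = -1724 + 1/196 = -337903/196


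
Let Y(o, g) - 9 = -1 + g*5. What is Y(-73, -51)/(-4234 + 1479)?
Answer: 13/145 ≈ 0.089655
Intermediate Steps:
Y(o, g) = 8 + 5*g (Y(o, g) = 9 + (-1 + g*5) = 9 + (-1 + 5*g) = 8 + 5*g)
Y(-73, -51)/(-4234 + 1479) = (8 + 5*(-51))/(-4234 + 1479) = (8 - 255)/(-2755) = -247*(-1/2755) = 13/145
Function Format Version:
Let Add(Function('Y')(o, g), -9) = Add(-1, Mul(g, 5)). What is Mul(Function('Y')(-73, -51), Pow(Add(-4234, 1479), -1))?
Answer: Rational(13, 145) ≈ 0.089655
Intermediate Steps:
Function('Y')(o, g) = Add(8, Mul(5, g)) (Function('Y')(o, g) = Add(9, Add(-1, Mul(g, 5))) = Add(9, Add(-1, Mul(5, g))) = Add(8, Mul(5, g)))
Mul(Function('Y')(-73, -51), Pow(Add(-4234, 1479), -1)) = Mul(Add(8, Mul(5, -51)), Pow(Add(-4234, 1479), -1)) = Mul(Add(8, -255), Pow(-2755, -1)) = Mul(-247, Rational(-1, 2755)) = Rational(13, 145)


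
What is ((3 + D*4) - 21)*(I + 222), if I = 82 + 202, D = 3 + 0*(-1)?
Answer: -3036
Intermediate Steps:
D = 3 (D = 3 + 0 = 3)
I = 284
((3 + D*4) - 21)*(I + 222) = ((3 + 3*4) - 21)*(284 + 222) = ((3 + 12) - 21)*506 = (15 - 21)*506 = -6*506 = -3036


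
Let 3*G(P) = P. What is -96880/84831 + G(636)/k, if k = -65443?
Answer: -6358102012/5551595133 ≈ -1.1453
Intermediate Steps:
G(P) = P/3
-96880/84831 + G(636)/k = -96880/84831 + ((1/3)*636)/(-65443) = -96880*1/84831 + 212*(-1/65443) = -96880/84831 - 212/65443 = -6358102012/5551595133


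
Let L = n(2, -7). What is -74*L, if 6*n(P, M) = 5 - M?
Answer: -148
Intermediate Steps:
n(P, M) = ⅚ - M/6 (n(P, M) = (5 - M)/6 = ⅚ - M/6)
L = 2 (L = ⅚ - ⅙*(-7) = ⅚ + 7/6 = 2)
-74*L = -74*2 = -148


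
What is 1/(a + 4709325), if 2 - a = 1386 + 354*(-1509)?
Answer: 1/5242127 ≈ 1.9076e-7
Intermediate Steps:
a = 532802 (a = 2 - (1386 + 354*(-1509)) = 2 - (1386 - 534186) = 2 - 1*(-532800) = 2 + 532800 = 532802)
1/(a + 4709325) = 1/(532802 + 4709325) = 1/5242127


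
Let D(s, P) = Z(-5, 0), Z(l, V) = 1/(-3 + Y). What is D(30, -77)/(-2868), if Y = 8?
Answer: -1/14340 ≈ -6.9735e-5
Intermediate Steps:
Z(l, V) = ⅕ (Z(l, V) = 1/(-3 + 8) = 1/5 = ⅕)
D(s, P) = ⅕
D(30, -77)/(-2868) = (⅕)/(-2868) = (⅕)*(-1/2868) = -1/14340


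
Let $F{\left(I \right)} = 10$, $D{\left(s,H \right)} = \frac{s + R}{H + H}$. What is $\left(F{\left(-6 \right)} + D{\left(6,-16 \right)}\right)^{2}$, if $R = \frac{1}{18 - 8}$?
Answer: $\frac{9853321}{102400} \approx 96.224$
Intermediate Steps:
$R = \frac{1}{10} \approx 0.1$
$D{\left(s,H \right)} = \frac{\frac{1}{10} + s}{2 H}$ ($D{\left(s,H \right)} = \frac{s + \frac{1}{10}}{H + H} = \frac{\frac{1}{10} + s}{2 H}$)
$\left(F{\left(-6 \right)} + D{\left(6,-16 \right)}\right)^{2} = \left(10 + \frac{1 + 10 \cdot 6}{20 \left(-16\right)}\right)^{2} = \left(10 + \frac{1}{20} \left(- \frac{1}{16}\right) \left(1 + 60\right)\right)^{2} = \left(10 + \frac{1}{20} \left(- \frac{1}{16}\right) 61\right)^{2} = \left(10 - \frac{61}{320}\right)^{2} = \left(\frac{3139}{320}\right)^{2} = \frac{9853321}{102400}$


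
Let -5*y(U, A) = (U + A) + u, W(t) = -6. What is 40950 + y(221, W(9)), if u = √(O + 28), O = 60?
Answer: 40907 - 2*√22/5 ≈ 40905.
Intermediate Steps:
u = 2*√22 (u = √(60 + 28) = √88 = 2*√22 ≈ 9.3808)
y(U, A) = -2*√22/5 - A/5 - U/5 (y(U, A) = -((U + A) + 2*√22)/5 = -((A + U) + 2*√22)/5 = -(A + U + 2*√22)/5 = -2*√22/5 - A/5 - U/5)
40950 + y(221, W(9)) = 40950 + (-2*√22/5 - ⅕*(-6) - ⅕*221) = 40950 + (-2*√22/5 + 6/5 - 221/5) = 40950 + (-43 - 2*√22/5) = 40907 - 2*√22/5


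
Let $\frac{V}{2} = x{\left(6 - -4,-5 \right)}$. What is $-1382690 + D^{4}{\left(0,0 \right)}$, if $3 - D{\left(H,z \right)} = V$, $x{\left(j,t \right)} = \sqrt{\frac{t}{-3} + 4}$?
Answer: $- \frac{12427841}{9} - \frac{760 \sqrt{51}}{3} \approx -1.3827 \cdot 10^{6}$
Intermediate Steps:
$x{\left(j,t \right)} = \sqrt{4 - \frac{t}{3}}$ ($x{\left(j,t \right)} = \sqrt{t \left(- \frac{1}{3}\right) + 4} = \sqrt{- \frac{t}{3} + 4} = \sqrt{4 - \frac{t}{3}}$)
$V = \frac{2 \sqrt{51}}{3}$ ($V = 2 \frac{\sqrt{36 - -15}}{3} = 2 \frac{\sqrt{36 + 15}}{3} = 2 \frac{\sqrt{51}}{3} = \frac{2 \sqrt{51}}{3} \approx 4.761$)
$D{\left(H,z \right)} = 3 - \frac{2 \sqrt{51}}{3}$
$-1382690 + D^{4}{\left(0,0 \right)} = -1382690 + \left(3 - \frac{2 \sqrt{51}}{3}\right)^{4}$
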